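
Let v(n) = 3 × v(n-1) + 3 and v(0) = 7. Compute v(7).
Computing step by step:
v(0) = 7
v(1) = 3 × 7 + 3 = 24
v(2) = 3 × 24 + 3 = 75
v(3) = 3 × 75 + 3 = 228
v(4) = 3 × 228 + 3 = 687
v(5) = 3 × 687 + 3 = 2064
v(6) = 3 × 2064 + 3 = 6195
v(7) = 3 × 6195 + 3 = 18588

18588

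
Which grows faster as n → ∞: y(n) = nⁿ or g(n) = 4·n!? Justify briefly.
Comparing growth rates:
Growth-rate hierarchy: log n ≺ any polynomial ≺ any exponential cⁿ (c>1) ≺ n! ≺ nⁿ.
super-exponential nⁿ dominates factorial asymptotically.

y(n) grows faster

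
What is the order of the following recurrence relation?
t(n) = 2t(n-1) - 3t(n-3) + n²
The order is the largest lag k for which t(n-k) appears. Here the deepest term is t(n-3) (the n² term is non-homogeneous and does not affect the order), so the order is 3.

Order 3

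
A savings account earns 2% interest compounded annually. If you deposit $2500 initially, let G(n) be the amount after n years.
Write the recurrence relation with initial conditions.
Each year the balance grows by 2%, i.e. is multiplied by 1 + 2/100 = 1.02, so G(n) = 1.02 × G(n-1). The initial deposit gives G(0) = 2500.
Unrolling gives the closed form G(n) = 2500 × (1.02)ⁿ.

G(n) = 1.02 × G(n-1), G(0) = 2500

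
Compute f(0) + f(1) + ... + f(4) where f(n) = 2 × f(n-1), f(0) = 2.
Computing the sequence terms: 2, 4, 8, 16, 32
Adding these values together:

62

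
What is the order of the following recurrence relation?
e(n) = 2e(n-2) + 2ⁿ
The order is the largest lag k for which e(n-k) appears. Here the deepest term is e(n-2) (the 2ⁿ term is non-homogeneous and does not affect the order), so the order is 2.

Order 2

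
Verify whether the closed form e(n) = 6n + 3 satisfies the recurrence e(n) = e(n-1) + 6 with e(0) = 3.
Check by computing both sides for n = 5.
From the recurrence with e(0) = 3:
  e(0) = 3, e(1) = 9, e(2) = 15, e(3) = 21, e(4) = 27, e(5) = 33
  so the recurrence gives e(5) = 33.
From the proposed closed form e(n) = 6n + 3:
  e(5) = 33.
Both sides give 33 at n = 5, and the initial condition(s) match, so the closed form is consistent.

Yes, the closed form is correct.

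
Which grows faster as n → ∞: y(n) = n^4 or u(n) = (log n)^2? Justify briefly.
Comparing growth rates:
Growth-rate hierarchy: log n ≺ any polynomial ≺ any exponential cⁿ (c>1) ≺ n! ≺ nⁿ.
polynomial degree 4 dominates polylogarithmic (log n)^2 asymptotically.

y(n) grows faster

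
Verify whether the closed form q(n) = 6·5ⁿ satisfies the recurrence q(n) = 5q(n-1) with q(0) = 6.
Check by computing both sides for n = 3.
From the recurrence with q(0) = 6:
  q(0) = 6, q(1) = 30, q(2) = 150, q(3) = 750
  so the recurrence gives q(3) = 750.
From the proposed closed form q(n) = 6·5ⁿ:
  q(3) = 750.
Both sides give 750 at n = 3, and the initial condition(s) match, so the closed form is consistent.

Yes, the closed form is correct.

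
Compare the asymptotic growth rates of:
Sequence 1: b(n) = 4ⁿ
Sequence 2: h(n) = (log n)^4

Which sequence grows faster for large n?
Comparing growth rates:
Growth-rate hierarchy: log n ≺ any polynomial ≺ any exponential cⁿ (c>1) ≺ n! ≺ nⁿ.
exponential base 4 dominates polylogarithmic (log n)^4 asymptotically.

b(n) grows faster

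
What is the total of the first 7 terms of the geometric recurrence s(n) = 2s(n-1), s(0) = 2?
Computing the sequence terms: 2, 4, 8, 16, 32, 64, 128
Adding these values together:

254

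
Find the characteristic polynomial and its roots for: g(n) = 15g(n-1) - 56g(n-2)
Substitute g(n) = rⁿ and divide through by rⁿ⁻²: r² - 15r + 56 = 0
Factor: (r - 8)(r - 7) = 0, so r = 8, 7.
General solution: g(n) = A·8ⁿ + B·7ⁿ

Characteristic: r² - 15r + 56 = 0, Roots: r = 8, 7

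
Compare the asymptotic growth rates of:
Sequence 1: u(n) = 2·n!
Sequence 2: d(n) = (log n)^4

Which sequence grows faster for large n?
Comparing growth rates:
Growth-rate hierarchy: log n ≺ any polynomial ≺ any exponential cⁿ (c>1) ≺ n! ≺ nⁿ.
factorial dominates polylogarithmic (log n)^4 asymptotically.

u(n) grows faster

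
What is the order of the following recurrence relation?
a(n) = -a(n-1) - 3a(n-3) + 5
The order is the largest lag k for which a(n-k) appears. Here the deepest term is a(n-3) (the 5 term is non-homogeneous and does not affect the order), so the order is 3.

Order 3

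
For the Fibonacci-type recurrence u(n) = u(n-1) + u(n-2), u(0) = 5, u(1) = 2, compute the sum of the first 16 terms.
Computing the sequence terms: 5, 2, 7, 9, 16, 25, 41, 66, 107, 173, 280, 453, 733, 1186, 1919, 3105
Adding these values together:

8127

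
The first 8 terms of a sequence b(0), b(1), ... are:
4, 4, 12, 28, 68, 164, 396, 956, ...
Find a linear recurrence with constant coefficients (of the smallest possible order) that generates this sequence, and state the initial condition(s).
Look for the lowest-order linear relation among consecutive terms.
Observation: b(n) - 2·b(n-1) - (1)·b(n-2) = 0 holds for the shown terms, and no order-1 relation b(n) = α·b(n-1) + β fits.
Check at n=3: 2·12 + (1)·4 = 28. ✓

b(n) = 2b(n-1) + b(n-2), b(0) = 4, b(1) = 4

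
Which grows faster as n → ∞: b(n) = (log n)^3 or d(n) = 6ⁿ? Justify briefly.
Comparing growth rates:
Growth-rate hierarchy: log n ≺ any polynomial ≺ any exponential cⁿ (c>1) ≺ n! ≺ nⁿ.
exponential base 6 dominates polylogarithmic (log n)^3 asymptotically.

d(n) grows faster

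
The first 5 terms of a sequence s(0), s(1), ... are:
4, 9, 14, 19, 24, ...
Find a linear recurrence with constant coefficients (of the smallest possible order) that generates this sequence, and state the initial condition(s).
Look for the lowest-order linear relation among consecutive terms.
Observation: consecutive differences are constant (= 5).
Check at n=2: 1·9 + 5 = 14. ✓

s(n) = s(n-1) + 5, s(0) = 4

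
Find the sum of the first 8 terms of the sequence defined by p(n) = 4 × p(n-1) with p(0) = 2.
Computing the sequence terms: 2, 8, 32, 128, 512, 2048, 8192, 32768
Adding these values together:

43690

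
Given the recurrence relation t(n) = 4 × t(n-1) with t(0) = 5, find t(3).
Computing step by step:
t(0) = 5
t(1) = 4 × 5 = 20
t(2) = 4 × 20 = 80
t(3) = 4 × 80 = 320

320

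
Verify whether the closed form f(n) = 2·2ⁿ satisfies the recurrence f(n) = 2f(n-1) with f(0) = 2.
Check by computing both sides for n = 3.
From the recurrence with f(0) = 2:
  f(0) = 2, f(1) = 4, f(2) = 8, f(3) = 16
  so the recurrence gives f(3) = 16.
From the proposed closed form f(n) = 2·2ⁿ:
  f(3) = 16.
Both sides give 16 at n = 3, and the initial condition(s) match, so the closed form is consistent.

Yes, the closed form is correct.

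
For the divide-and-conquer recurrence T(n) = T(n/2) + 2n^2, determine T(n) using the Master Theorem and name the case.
Master Theorem template: T(n) = a·T(n/b) + f(n).
Here: a=1, b=2, f(n)=2n^2
Compute log_b(a) = log_2(1) = 0.
f(n) = 2n^2 = Ω(n^(0+ε)) with ε = 2, and the regularity condition holds (a·f(n/b) = (a/b^2)·f(n) with a/b^2 = 2^-2 < 1). Case 3: T(n) = Θ(f(n)) = Θ(n^2).

Case 3: T(n) = Θ(n^2)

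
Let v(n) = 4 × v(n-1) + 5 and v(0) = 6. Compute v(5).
Computing step by step:
v(0) = 6
v(1) = 4 × 6 + 5 = 29
v(2) = 4 × 29 + 5 = 121
v(3) = 4 × 121 + 5 = 489
v(4) = 4 × 489 + 5 = 1961
v(5) = 4 × 1961 + 5 = 7849

7849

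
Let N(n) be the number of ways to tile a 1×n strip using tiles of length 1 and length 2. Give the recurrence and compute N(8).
Condition on the last tile: it has length 1 (leaving a 1×(n-1) strip) or length 2 (leaving a 1×(n-2) strip), so N(n) = N(n-1) + N(n-2) (order-2 linear recurrence).
For 0 ≤ i < 2 only unit tiles fit, so N(i) = 1.
Iterating the recurrence: N(2) = 2, N(3) = 3, N(4) = 5, N(5) = 8, N(6) = 13, N(7) = 21, N(8) = 34.

N(n) = N(n-1) + N(n-2), with N(i) = 1 for 0 ≤ i < 2; N(8) = 34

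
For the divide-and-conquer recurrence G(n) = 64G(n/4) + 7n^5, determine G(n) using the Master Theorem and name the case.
Master Theorem template: G(n) = a·G(n/b) + f(n).
Here: a=64, b=4, f(n)=7n^5
Compute log_b(a) = log_4(64) = 3.
f(n) = 7n^5 = Ω(n^(3+ε)) with ε = 2, and the regularity condition holds (a·f(n/b) = (a/b^5)·f(n) with a/b^5 = 4^-2 < 1). Case 3: G(n) = Θ(f(n)) = Θ(n^5).

Case 3: G(n) = Θ(n^5)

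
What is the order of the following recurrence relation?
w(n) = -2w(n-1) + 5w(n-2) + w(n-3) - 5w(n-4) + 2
The order is the largest lag k for which w(n-k) appears. Here the deepest term is w(n-4) (the 2 term is non-homogeneous and does not affect the order), so the order is 4.

Order 4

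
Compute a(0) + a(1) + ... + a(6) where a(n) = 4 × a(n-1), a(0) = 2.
Computing the sequence terms: 2, 8, 32, 128, 512, 2048, 8192
Adding these values together:

10922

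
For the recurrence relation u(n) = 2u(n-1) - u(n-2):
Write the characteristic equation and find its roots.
Substitute u(n) = rⁿ and divide through by rⁿ⁻²: r² - 2r + 1 = 0
Factor: (r - 1)² = 0, so r = 1 (double root).
General solution: u(n) = (A + Bn)·1ⁿ

Characteristic: r² - 2r + 1 = 0, Roots: r = 1 (double root)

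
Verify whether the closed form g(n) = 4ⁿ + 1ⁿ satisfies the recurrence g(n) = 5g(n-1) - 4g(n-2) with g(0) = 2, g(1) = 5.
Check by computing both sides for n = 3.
From the recurrence with g(0) = 2, g(1) = 5:
  g(0) = 2, g(1) = 5, g(2) = 17, g(3) = 65
  so the recurrence gives g(3) = 65.
From the proposed closed form g(n) = 4ⁿ + 1ⁿ:
  g(3) = 65.
Both sides give 65 at n = 3, and the initial condition(s) match, so the closed form is consistent.

Yes, the closed form is correct.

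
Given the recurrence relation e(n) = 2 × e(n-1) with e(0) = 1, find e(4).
Computing step by step:
e(0) = 1
e(1) = 2 × 1 = 2
e(2) = 2 × 2 = 4
e(3) = 2 × 4 = 8
e(4) = 2 × 8 = 16

16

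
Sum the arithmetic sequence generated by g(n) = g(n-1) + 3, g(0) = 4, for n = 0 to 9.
Computing the sequence terms: 4, 7, 10, 13, 16, 19, 22, 25, 28, 31
Adding these values together:

175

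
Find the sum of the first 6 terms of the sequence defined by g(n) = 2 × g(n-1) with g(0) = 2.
Computing the sequence terms: 2, 4, 8, 16, 32, 64
Adding these values together:

126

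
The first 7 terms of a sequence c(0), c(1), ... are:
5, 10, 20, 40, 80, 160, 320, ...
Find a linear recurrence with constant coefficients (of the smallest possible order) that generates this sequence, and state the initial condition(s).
Look for the lowest-order linear relation among consecutive terms.
Observation: each term is 2× the previous.
Check at n=2: 2·10 = 20. ✓

c(n) = 2 × c(n-1), c(0) = 5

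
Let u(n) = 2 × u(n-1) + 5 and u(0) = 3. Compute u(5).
Computing step by step:
u(0) = 3
u(1) = 2 × 3 + 5 = 11
u(2) = 2 × 11 + 5 = 27
u(3) = 2 × 27 + 5 = 59
u(4) = 2 × 59 + 5 = 123
u(5) = 2 × 123 + 5 = 251

251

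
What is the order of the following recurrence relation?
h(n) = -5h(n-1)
The order is the largest lag k for which h(n-k) appears. Here the deepest term is h(n-1), so the order is 1.

Order 1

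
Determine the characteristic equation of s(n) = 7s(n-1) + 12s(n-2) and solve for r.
Substitute s(n) = rⁿ and divide through by rⁿ⁻²: r² - 7r - 12 = 0
Discriminant: 7² + 4·12 = 97, not a perfect square, so by the quadratic formula r = (7 ± √97)/2.
General solution: s(n) = A·r₁ⁿ + B·r₂ⁿ where r₁,r₂ = (7 ± √97)/2

Characteristic: r² - 7r - 12 = 0, Roots: r = (7 ± √97)/2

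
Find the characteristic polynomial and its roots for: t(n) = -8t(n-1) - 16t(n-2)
Substitute t(n) = rⁿ and divide through by rⁿ⁻²: r² + 8r + 16 = 0
Factor: (r + 4)² = 0, so r = -4 (double root).
General solution: t(n) = (A + Bn)·(-4)ⁿ

Characteristic: r² + 8r + 16 = 0, Roots: r = -4 (double root)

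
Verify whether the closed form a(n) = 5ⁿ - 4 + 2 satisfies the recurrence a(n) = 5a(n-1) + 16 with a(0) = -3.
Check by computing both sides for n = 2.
From the recurrence with a(0) = -3:
  a(0) = -3, a(1) = 1, a(2) = 21
  so the recurrence gives a(2) = 21.
From the proposed closed form a(n) = 5ⁿ - 4 + 2:
  a(2) = 23.
The recurrence gives 21 but the closed form gives 23, so the closed form does not satisfy the recurrence.

No, the closed form is incorrect.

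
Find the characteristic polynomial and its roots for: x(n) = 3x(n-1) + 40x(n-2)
Substitute x(n) = rⁿ and divide through by rⁿ⁻²: r² - 3r - 40 = 0
Factor: (r + 5)(r - 8) = 0, so r = -5, 8.
General solution: x(n) = A·(-5)ⁿ + B·8ⁿ

Characteristic: r² - 3r - 40 = 0, Roots: r = -5, 8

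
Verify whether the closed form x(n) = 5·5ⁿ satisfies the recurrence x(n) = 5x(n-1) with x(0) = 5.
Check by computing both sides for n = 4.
From the recurrence with x(0) = 5:
  x(0) = 5, x(1) = 25, x(2) = 125, x(3) = 625, x(4) = 3125
  so the recurrence gives x(4) = 3125.
From the proposed closed form x(n) = 5·5ⁿ:
  x(4) = 3125.
Both sides give 3125 at n = 4, and the initial condition(s) match, so the closed form is consistent.

Yes, the closed form is correct.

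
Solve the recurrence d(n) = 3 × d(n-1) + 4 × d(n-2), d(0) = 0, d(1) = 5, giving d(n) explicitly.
Recurrence: d(n) = 3 × d(n-1) + 4 × d(n-2), initial: d(0) = 0, d(1) = 5.
Characteristic equation: r² - 3r - 4 = 0, which factors as (r - 4)(r + 1) = 0, so r = 4, -1. General solution d(n) = A·4ⁿ + B·(-1)ⁿ. From d(0) = 0: A + B = 0. From d(1) = 5: 4A - 1B = 5. Solving gives A = 1, B = -1.

d(n) = 4ⁿ - (-1)ⁿ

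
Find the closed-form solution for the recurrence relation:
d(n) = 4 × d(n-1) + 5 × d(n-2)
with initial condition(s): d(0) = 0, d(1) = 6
Recurrence: d(n) = 4 × d(n-1) + 5 × d(n-2), initial: d(0) = 0, d(1) = 6.
Characteristic equation: r² - 4r - 5 = 0, which factors as (r - 5)(r + 1) = 0, so r = 5, -1. General solution d(n) = A·5ⁿ + B·(-1)ⁿ. From d(0) = 0: A + B = 0. From d(1) = 6: 5A - 1B = 6. Solving gives A = 1, B = -1.

d(n) = 5ⁿ - (-1)ⁿ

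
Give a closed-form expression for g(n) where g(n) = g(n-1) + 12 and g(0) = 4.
Recurrence: g(n) = g(n-1) + 12, initial: g(0) = 4.
Each step adds 12, so g(n) = g(0) + 12n = 12n + 4.

g(n) = 12n + 4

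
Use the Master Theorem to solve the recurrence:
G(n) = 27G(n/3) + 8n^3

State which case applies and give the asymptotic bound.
Master Theorem template: G(n) = a·G(n/b) + f(n).
Here: a=27, b=3, f(n)=8n^3
Compute log_b(a) = log_3(27) = 3.
f(n) = 8n^3 = Θ(n^3). Case 2: G(n) = Θ(n^3 log n).

Case 2: G(n) = Θ(n^3 log n)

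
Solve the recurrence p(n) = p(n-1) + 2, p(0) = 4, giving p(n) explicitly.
Recurrence: p(n) = p(n-1) + 2, initial: p(0) = 4.
Each step adds 2, so p(n) = p(0) + 2n = 2n + 4.

p(n) = 2n + 4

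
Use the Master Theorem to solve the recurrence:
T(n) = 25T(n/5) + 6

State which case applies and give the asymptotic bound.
Master Theorem template: T(n) = a·T(n/b) + f(n).
Here: a=25, b=5, f(n)=6
Compute log_b(a) = log_5(25) = 2.
f(n) = 6 = O(n^(2-ε)) with ε = 2. Case 1: T(n) = Θ(n^log_b(a)) = Θ(n^2).

Case 1: T(n) = Θ(n^2)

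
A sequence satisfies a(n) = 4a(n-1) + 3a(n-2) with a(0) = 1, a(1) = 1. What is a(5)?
Computing the sequence terms:
1, 1, 7, 31, 145, 673

673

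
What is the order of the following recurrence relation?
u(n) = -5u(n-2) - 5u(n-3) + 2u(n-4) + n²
The order is the largest lag k for which u(n-k) appears. Here the deepest term is u(n-4) (the n² term is non-homogeneous and does not affect the order), so the order is 4.

Order 4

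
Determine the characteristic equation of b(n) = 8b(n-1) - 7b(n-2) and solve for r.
Substitute b(n) = rⁿ and divide through by rⁿ⁻²: r² - 8r + 7 = 0
Factor: (r - 1)(r - 7) = 0, so r = 1, 7.
General solution: b(n) = A·1ⁿ + B·7ⁿ

Characteristic: r² - 8r + 7 = 0, Roots: r = 1, 7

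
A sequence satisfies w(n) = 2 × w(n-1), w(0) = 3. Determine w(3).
Computing step by step:
w(0) = 3
w(1) = 2 × 3 = 6
w(2) = 2 × 6 = 12
w(3) = 2 × 12 = 24

24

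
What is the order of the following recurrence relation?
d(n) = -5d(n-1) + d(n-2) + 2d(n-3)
The order is the largest lag k for which d(n-k) appears. Here the deepest term is d(n-3), so the order is 3.

Order 3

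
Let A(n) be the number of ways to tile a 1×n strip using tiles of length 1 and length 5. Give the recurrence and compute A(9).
Condition on the last tile: it has length 1 (leaving a 1×(n-1) strip) or length 5 (leaving a 1×(n-5) strip), so A(n) = A(n-1) + A(n-5) (order-5 linear recurrence).
For 0 ≤ i < 5 only unit tiles fit, so A(i) = 1.
Iterating the recurrence: A(5) = 2, A(6) = 3, A(7) = 4, A(8) = 5, A(9) = 6.

A(n) = A(n-1) + A(n-5), with A(i) = 1 for 0 ≤ i < 5; A(9) = 6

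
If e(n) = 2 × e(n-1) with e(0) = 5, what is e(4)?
Computing step by step:
e(0) = 5
e(1) = 2 × 5 = 10
e(2) = 2 × 10 = 20
e(3) = 2 × 20 = 40
e(4) = 2 × 40 = 80

80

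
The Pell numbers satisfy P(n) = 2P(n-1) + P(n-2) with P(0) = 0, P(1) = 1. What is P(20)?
Computing the sequence terms:
0, 1, 2, 5, 12, 29, 70, 169, 408, 985, 2378, 5741, 13860, 33461, 80782, 195025, 470832, 1136689, 2744210, 6625109, 15994428

15994428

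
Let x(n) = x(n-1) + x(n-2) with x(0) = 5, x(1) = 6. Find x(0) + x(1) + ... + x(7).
Computing the sequence terms: 5, 6, 11, 17, 28, 45, 73, 118
Adding these values together:

303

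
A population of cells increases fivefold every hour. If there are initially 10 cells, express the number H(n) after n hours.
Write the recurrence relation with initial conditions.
Each hour multiplies the count by 5, so the count after n hours depends only on the count after n-1 hours: H(n) = 5 × H(n-1). The starting count gives H(0) = 10.
Unrolling n times gives the closed form H(n) = 10 × 5ⁿ.

H(n) = 5 × H(n-1), H(0) = 10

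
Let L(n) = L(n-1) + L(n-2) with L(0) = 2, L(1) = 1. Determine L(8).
Computing the sequence terms:
2, 1, 3, 4, 7, 11, 18, 29, 47

47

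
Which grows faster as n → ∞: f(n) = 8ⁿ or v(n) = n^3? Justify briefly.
Comparing growth rates:
Growth-rate hierarchy: log n ≺ any polynomial ≺ any exponential cⁿ (c>1) ≺ n! ≺ nⁿ.
exponential base 8 dominates polynomial degree 3 asymptotically.

f(n) grows faster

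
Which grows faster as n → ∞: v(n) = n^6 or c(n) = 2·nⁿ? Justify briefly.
Comparing growth rates:
Growth-rate hierarchy: log n ≺ any polynomial ≺ any exponential cⁿ (c>1) ≺ n! ≺ nⁿ.
super-exponential nⁿ dominates polynomial degree 6 asymptotically.

c(n) grows faster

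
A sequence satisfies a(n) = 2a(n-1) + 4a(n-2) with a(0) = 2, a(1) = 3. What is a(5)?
Computing the sequence terms:
2, 3, 14, 40, 136, 432

432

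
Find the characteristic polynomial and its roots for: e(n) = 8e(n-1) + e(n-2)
Substitute e(n) = rⁿ and divide through by rⁿ⁻²: r² - 8r - 1 = 0
Discriminant: 8² + 4·1 = 68, not a perfect square, so by the quadratic formula r = (8 ± √68)/2.
General solution: e(n) = A·r₁ⁿ + B·r₂ⁿ where r₁,r₂ = (8 ± √68)/2

Characteristic: r² - 8r - 1 = 0, Roots: r = (8 ± √68)/2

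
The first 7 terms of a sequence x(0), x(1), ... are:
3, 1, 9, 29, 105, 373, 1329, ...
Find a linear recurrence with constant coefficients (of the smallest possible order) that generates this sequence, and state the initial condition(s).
Look for the lowest-order linear relation among consecutive terms.
Observation: x(n) - 3·x(n-1) - (2)·x(n-2) = 0 holds for the shown terms, and no order-1 relation x(n) = α·x(n-1) + β fits.
Check at n=3: 3·9 + (2)·1 = 29. ✓

x(n) = 3x(n-1) + 2x(n-2), x(0) = 3, x(1) = 1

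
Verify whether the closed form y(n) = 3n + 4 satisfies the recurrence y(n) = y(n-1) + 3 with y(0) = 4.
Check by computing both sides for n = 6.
From the recurrence with y(0) = 4:
  y(0) = 4, y(1) = 7, y(2) = 10, y(3) = 13, y(4) = 16, y(5) = 19, y(6) = 22
  so the recurrence gives y(6) = 22.
From the proposed closed form y(n) = 3n + 4:
  y(6) = 22.
Both sides give 22 at n = 6, and the initial condition(s) match, so the closed form is consistent.

Yes, the closed form is correct.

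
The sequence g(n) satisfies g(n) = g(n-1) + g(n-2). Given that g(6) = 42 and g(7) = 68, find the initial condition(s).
Work backwards using g(k) = g(k+2) - g(k+1):
g(5) = g(7) - g(6) = 68 - 42 = 26
g(4) = g(6) - g(5) = 42 - 26 = 16
g(3) = g(5) - g(4) = 26 - 16 = 10
g(2) = g(4) - g(3) = 16 - 10 = 6
g(1) = g(3) - g(2) = 10 - 6 = 4
g(0) = g(2) - g(1) = 6 - 4 = 2

g(0) = 2, g(1) = 4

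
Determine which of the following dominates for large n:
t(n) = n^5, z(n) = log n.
Comparing growth rates:
Growth-rate hierarchy: log n ≺ any polynomial ≺ any exponential cⁿ (c>1) ≺ n! ≺ nⁿ.
polynomial degree 5 dominates logarithmic asymptotically.

t(n) grows faster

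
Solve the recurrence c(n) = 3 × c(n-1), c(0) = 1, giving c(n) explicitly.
Recurrence: c(n) = 3 × c(n-1), initial: c(0) = 1.
Each term is 3 times the previous, so this is geometric with ratio 3. After n steps: c(n) = c(0)·3ⁿ = 3ⁿ.

c(n) = 3ⁿ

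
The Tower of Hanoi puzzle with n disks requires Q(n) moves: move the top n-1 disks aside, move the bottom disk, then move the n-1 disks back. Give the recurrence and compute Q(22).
Moving n disks = move the top n-1 disks aside (Q(n-1) moves) + move the largest disk (1 move) + move the n-1 disks back on top (Q(n-1) moves), so Q(n) = 2Q(n-1) + 1, with Q(1) = 1 (a single disk takes one move).
First terms: 1, 3, 7, 15, 31, 63, … — each is one less than a power of 2. Indeed Q(n) + 1 = 2(Q(n-1) + 1) with Q(1) + 1 = 2, so Q(n) + 1 = 2ⁿ and Q(n) = 2ⁿ - 1.
Hence Q(22) = 2^22 - 1 = 4194304 - 1 = 4194303.

Q(n) = 2Q(n-1) + 1, Q(1) = 1; Q(22) = 4194303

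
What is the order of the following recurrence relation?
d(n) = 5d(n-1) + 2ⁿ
The order is the largest lag k for which d(n-k) appears. Here the deepest term is d(n-1) (the 2ⁿ term is non-homogeneous and does not affect the order), so the order is 1.

Order 1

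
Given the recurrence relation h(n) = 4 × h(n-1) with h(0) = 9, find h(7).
Computing step by step:
h(0) = 9
h(1) = 4 × 9 = 36
h(2) = 4 × 36 = 144
h(3) = 4 × 144 = 576
h(4) = 4 × 576 = 2304
h(5) = 4 × 2304 = 9216
h(6) = 4 × 9216 = 36864
h(7) = 4 × 36864 = 147456

147456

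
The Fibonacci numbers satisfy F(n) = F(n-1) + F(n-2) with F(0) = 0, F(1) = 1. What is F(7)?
Computing the sequence terms:
0, 1, 1, 2, 3, 5, 8, 13

13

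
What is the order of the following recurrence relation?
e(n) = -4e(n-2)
The order is the largest lag k for which e(n-k) appears. Here the deepest term is e(n-2), so the order is 2.

Order 2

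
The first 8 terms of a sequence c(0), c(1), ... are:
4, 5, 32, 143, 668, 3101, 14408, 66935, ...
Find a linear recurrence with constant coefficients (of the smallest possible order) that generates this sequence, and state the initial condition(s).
Look for the lowest-order linear relation among consecutive terms.
Observation: c(n) - 4·c(n-1) - (3)·c(n-2) = 0 holds for the shown terms, and no order-1 relation c(n) = α·c(n-1) + β fits.
Check at n=3: 4·32 + (3)·5 = 143. ✓

c(n) = 4c(n-1) + 3c(n-2), c(0) = 4, c(1) = 5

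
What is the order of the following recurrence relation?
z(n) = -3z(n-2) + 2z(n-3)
The order is the largest lag k for which z(n-k) appears. Here the deepest term is z(n-3), so the order is 3.

Order 3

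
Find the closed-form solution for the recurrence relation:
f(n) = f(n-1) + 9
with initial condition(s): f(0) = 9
Recurrence: f(n) = f(n-1) + 9, initial: f(0) = 9.
Each step adds 9, so f(n) = f(0) + 9n = 9n + 9.

f(n) = 9n + 9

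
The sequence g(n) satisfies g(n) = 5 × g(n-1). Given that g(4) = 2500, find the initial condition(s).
In general g(n) = 5ⁿ · g(0). At n = 4: g(0) = g(4) / 5^4 = 2500 / 625 = 4.

g(0) = 4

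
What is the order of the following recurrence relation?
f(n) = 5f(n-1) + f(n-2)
The order is the largest lag k for which f(n-k) appears. Here the deepest term is f(n-2), so the order is 2.

Order 2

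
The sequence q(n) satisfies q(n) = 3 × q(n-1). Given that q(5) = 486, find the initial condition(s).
In general q(n) = 3ⁿ · q(0). At n = 5: q(0) = q(5) / 3^5 = 486 / 243 = 2.

q(0) = 2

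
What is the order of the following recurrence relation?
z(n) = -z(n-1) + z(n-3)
The order is the largest lag k for which z(n-k) appears. Here the deepest term is z(n-3), so the order is 3.

Order 3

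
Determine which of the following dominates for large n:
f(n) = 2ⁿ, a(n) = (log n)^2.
Comparing growth rates:
Growth-rate hierarchy: log n ≺ any polynomial ≺ any exponential cⁿ (c>1) ≺ n! ≺ nⁿ.
exponential base 2 dominates polylogarithmic (log n)^2 asymptotically.

f(n) grows faster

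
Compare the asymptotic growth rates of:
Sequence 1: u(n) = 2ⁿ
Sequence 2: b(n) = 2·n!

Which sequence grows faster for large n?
Comparing growth rates:
Growth-rate hierarchy: log n ≺ any polynomial ≺ any exponential cⁿ (c>1) ≺ n! ≺ nⁿ.
factorial dominates exponential base 2 asymptotically.

b(n) grows faster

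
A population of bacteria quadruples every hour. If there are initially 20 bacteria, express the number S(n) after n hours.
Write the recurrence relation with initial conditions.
Each hour multiplies the count by 4, so the count after n hours depends only on the count after n-1 hours: S(n) = 4 × S(n-1). The starting count gives S(0) = 20.
Unrolling n times gives the closed form S(n) = 20 × 4ⁿ.

S(n) = 4 × S(n-1), S(0) = 20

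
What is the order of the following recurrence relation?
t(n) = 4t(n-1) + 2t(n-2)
The order is the largest lag k for which t(n-k) appears. Here the deepest term is t(n-2), so the order is 2.

Order 2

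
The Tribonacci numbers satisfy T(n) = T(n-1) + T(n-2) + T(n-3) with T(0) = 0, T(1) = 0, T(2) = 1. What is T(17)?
Computing the sequence terms:
0, 0, 1, 1, 2, 4, 7, 13, 24, 44, 81, 149, 274, 504, 927, 1705, 3136, 5768

5768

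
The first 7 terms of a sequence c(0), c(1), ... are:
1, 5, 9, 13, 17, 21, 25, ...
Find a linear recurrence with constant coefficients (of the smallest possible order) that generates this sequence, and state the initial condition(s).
Look for the lowest-order linear relation among consecutive terms.
Observation: consecutive differences are constant (= 4).
Check at n=2: 1·5 + 4 = 9. ✓

c(n) = c(n-1) + 4, c(0) = 1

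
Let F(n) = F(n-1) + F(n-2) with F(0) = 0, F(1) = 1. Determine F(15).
Computing the sequence terms:
0, 1, 1, 2, 3, 5, 8, 13, 21, 34, 55, 89, 144, 233, 377, 610

610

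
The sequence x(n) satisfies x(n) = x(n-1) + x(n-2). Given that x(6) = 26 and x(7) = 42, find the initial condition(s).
Work backwards using x(k) = x(k+2) - x(k+1):
x(5) = x(7) - x(6) = 42 - 26 = 16
x(4) = x(6) - x(5) = 26 - 16 = 10
x(3) = x(5) - x(4) = 16 - 10 = 6
x(2) = x(4) - x(3) = 10 - 6 = 4
x(1) = x(3) - x(2) = 6 - 4 = 2
x(0) = x(2) - x(1) = 4 - 2 = 2

x(0) = 2, x(1) = 2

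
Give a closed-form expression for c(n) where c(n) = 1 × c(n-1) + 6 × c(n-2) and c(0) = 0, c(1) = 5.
Recurrence: c(n) = 1 × c(n-1) + 6 × c(n-2), initial: c(0) = 0, c(1) = 5.
Characteristic equation: r² - 1r - 6 = 0, which factors as (r - 3)(r + 2) = 0, so r = 3, -2. General solution c(n) = A·3ⁿ + B·(-2)ⁿ. From c(0) = 0: A + B = 0. From c(1) = 5: 3A - 2B = 5. Solving gives A = 1, B = -1.

c(n) = 3ⁿ - (-2)ⁿ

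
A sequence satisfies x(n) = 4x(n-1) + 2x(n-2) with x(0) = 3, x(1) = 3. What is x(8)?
Computing the sequence terms:
3, 3, 18, 78, 348, 1548, 6888, 30648, 136368

136368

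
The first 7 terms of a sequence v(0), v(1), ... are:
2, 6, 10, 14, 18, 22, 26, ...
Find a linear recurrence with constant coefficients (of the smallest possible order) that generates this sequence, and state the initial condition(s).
Look for the lowest-order linear relation among consecutive terms.
Observation: consecutive differences are constant (= 4).
Check at n=2: 1·6 + 4 = 10. ✓

v(n) = v(n-1) + 4, v(0) = 2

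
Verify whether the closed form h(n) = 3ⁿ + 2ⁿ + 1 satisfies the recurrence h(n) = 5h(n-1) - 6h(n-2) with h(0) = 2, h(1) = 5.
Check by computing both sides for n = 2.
From the recurrence with h(0) = 2, h(1) = 5:
  h(0) = 2, h(1) = 5, h(2) = 13
  so the recurrence gives h(2) = 13.
From the proposed closed form h(n) = 3ⁿ + 2ⁿ + 1:
  h(2) = 14.
The recurrence gives 13 but the closed form gives 14, so the closed form does not satisfy the recurrence.

No, the closed form is incorrect.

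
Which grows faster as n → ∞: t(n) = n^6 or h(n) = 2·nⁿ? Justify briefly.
Comparing growth rates:
Growth-rate hierarchy: log n ≺ any polynomial ≺ any exponential cⁿ (c>1) ≺ n! ≺ nⁿ.
super-exponential nⁿ dominates polynomial degree 6 asymptotically.

h(n) grows faster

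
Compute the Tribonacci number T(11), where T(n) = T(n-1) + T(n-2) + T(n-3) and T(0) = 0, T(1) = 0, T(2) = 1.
Computing the sequence terms:
0, 0, 1, 1, 2, 4, 7, 13, 24, 44, 81, 149

149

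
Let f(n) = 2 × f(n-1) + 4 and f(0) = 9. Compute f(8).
Computing step by step:
f(0) = 9
f(1) = 2 × 9 + 4 = 22
f(2) = 2 × 22 + 4 = 48
f(3) = 2 × 48 + 4 = 100
f(4) = 2 × 100 + 4 = 204
f(5) = 2 × 204 + 4 = 412
f(6) = 2 × 412 + 4 = 828
f(7) = 2 × 828 + 4 = 1660
f(8) = 2 × 1660 + 4 = 3324

3324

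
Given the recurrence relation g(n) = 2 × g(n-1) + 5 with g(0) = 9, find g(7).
Computing step by step:
g(0) = 9
g(1) = 2 × 9 + 5 = 23
g(2) = 2 × 23 + 5 = 51
g(3) = 2 × 51 + 5 = 107
g(4) = 2 × 107 + 5 = 219
g(5) = 2 × 219 + 5 = 443
g(6) = 2 × 443 + 5 = 891
g(7) = 2 × 891 + 5 = 1787

1787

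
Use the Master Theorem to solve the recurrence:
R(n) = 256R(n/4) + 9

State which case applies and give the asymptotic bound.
Master Theorem template: R(n) = a·R(n/b) + f(n).
Here: a=256, b=4, f(n)=9
Compute log_b(a) = log_4(256) = 4.
f(n) = 9 = O(n^(4-ε)) with ε = 4. Case 1: R(n) = Θ(n^log_b(a)) = Θ(n^4).

Case 1: R(n) = Θ(n^4)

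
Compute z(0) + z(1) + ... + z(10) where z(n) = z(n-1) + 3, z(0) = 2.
Computing the sequence terms: 2, 5, 8, 11, 14, 17, 20, 23, 26, 29, 32
Adding these values together:

187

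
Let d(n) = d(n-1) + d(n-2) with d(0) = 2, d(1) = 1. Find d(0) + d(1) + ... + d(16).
Computing the sequence terms: 2, 1, 3, 4, 7, 11, 18, 29, 47, 76, 123, 199, 322, 521, 843, 1364, 2207
Adding these values together:

5777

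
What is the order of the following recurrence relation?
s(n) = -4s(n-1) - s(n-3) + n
The order is the largest lag k for which s(n-k) appears. Here the deepest term is s(n-3) (the n term is non-homogeneous and does not affect the order), so the order is 3.

Order 3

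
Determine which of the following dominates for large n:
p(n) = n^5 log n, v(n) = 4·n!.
Comparing growth rates:
Growth-rate hierarchy: log n ≺ any polynomial ≺ any exponential cⁿ (c>1) ≺ n! ≺ nⁿ.
factorial dominates polynomial degree 5 (with log factor) asymptotically.

v(n) grows faster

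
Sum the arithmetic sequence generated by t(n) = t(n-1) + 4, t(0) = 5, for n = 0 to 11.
Computing the sequence terms: 5, 9, 13, 17, 21, 25, 29, 33, 37, 41, 45, 49
Adding these values together:

324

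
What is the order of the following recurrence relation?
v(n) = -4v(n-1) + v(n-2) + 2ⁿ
The order is the largest lag k for which v(n-k) appears. Here the deepest term is v(n-2) (the 2ⁿ term is non-homogeneous and does not affect the order), so the order is 2.

Order 2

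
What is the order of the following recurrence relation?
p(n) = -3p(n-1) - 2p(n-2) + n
The order is the largest lag k for which p(n-k) appears. Here the deepest term is p(n-2) (the n term is non-homogeneous and does not affect the order), so the order is 2.

Order 2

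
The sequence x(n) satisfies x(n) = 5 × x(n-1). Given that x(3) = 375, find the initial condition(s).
In general x(n) = 5ⁿ · x(0). At n = 3: x(0) = x(3) / 5^3 = 375 / 125 = 3.

x(0) = 3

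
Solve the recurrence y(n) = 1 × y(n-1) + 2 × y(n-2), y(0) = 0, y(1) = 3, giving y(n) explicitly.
Recurrence: y(n) = 1 × y(n-1) + 2 × y(n-2), initial: y(0) = 0, y(1) = 3.
Characteristic equation: r² - 1r - 2 = 0, which factors as (r - 2)(r + 1) = 0, so r = 2, -1. General solution y(n) = A·2ⁿ + B·(-1)ⁿ. From y(0) = 0: A + B = 0. From y(1) = 3: 2A - 1B = 3. Solving gives A = 1, B = -1.

y(n) = 2ⁿ - (-1)ⁿ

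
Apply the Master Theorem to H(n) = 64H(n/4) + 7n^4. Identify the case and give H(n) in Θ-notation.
Master Theorem template: H(n) = a·H(n/b) + f(n).
Here: a=64, b=4, f(n)=7n^4
Compute log_b(a) = log_4(64) = 3.
f(n) = 7n^4 = Ω(n^(3+ε)) with ε = 1, and the regularity condition holds (a·f(n/b) = (a/b^4)·f(n) with a/b^4 = 4^-1 < 1). Case 3: H(n) = Θ(f(n)) = Θ(n^4).

Case 3: H(n) = Θ(n^4)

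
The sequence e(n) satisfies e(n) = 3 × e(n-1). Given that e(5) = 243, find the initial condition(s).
In general e(n) = 3ⁿ · e(0). At n = 5: e(0) = e(5) / 3^5 = 243 / 243 = 1.

e(0) = 1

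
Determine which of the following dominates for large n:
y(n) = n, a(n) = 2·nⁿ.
Comparing growth rates:
Growth-rate hierarchy: log n ≺ any polynomial ≺ any exponential cⁿ (c>1) ≺ n! ≺ nⁿ.
super-exponential nⁿ dominates polynomial degree 1 asymptotically.

a(n) grows faster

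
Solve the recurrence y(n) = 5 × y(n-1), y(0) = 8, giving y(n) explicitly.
Recurrence: y(n) = 5 × y(n-1), initial: y(0) = 8.
Each term is 5 times the previous, so this is geometric with ratio 5. After n steps: y(n) = y(0)·5ⁿ = 8·5ⁿ.

y(n) = 8·5ⁿ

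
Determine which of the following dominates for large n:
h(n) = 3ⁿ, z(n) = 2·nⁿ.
Comparing growth rates:
Growth-rate hierarchy: log n ≺ any polynomial ≺ any exponential cⁿ (c>1) ≺ n! ≺ nⁿ.
super-exponential nⁿ dominates exponential base 3 asymptotically.

z(n) grows faster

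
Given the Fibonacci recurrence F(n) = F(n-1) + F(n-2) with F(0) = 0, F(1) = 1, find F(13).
Computing the sequence terms:
0, 1, 1, 2, 3, 5, 8, 13, 21, 34, 55, 89, 144, 233

233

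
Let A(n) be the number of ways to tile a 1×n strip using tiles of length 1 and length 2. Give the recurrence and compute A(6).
Condition on the last tile: it has length 1 (leaving a 1×(n-1) strip) or length 2 (leaving a 1×(n-2) strip), so A(n) = A(n-1) + A(n-2) (order-2 linear recurrence).
For 0 ≤ i < 2 only unit tiles fit, so A(i) = 1.
Iterating the recurrence: A(2) = 2, A(3) = 3, A(4) = 5, A(5) = 8, A(6) = 13.

A(n) = A(n-1) + A(n-2), with A(i) = 1 for 0 ≤ i < 2; A(6) = 13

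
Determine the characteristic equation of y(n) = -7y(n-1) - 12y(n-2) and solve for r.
Substitute y(n) = rⁿ and divide through by rⁿ⁻²: r² + 7r + 12 = 0
Factor: (r + 3)(r + 4) = 0, so r = -3, -4.
General solution: y(n) = A·(-3)ⁿ + B·(-4)ⁿ

Characteristic: r² + 7r + 12 = 0, Roots: r = -3, -4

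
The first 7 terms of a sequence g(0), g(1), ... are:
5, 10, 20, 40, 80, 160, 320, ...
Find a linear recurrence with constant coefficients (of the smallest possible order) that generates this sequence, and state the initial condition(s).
Look for the lowest-order linear relation among consecutive terms.
Observation: each term is 2× the previous.
Check at n=2: 2·10 = 20. ✓

g(n) = 2 × g(n-1), g(0) = 5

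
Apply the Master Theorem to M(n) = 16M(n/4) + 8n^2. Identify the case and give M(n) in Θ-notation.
Master Theorem template: M(n) = a·M(n/b) + f(n).
Here: a=16, b=4, f(n)=8n^2
Compute log_b(a) = log_4(16) = 2.
f(n) = 8n^2 = Θ(n^2). Case 2: M(n) = Θ(n^2 log n).

Case 2: M(n) = Θ(n^2 log n)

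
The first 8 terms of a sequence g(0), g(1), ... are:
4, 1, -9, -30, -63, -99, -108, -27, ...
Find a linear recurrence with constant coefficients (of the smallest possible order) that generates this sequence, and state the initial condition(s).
Look for the lowest-order linear relation among consecutive terms.
Observation: g(n) - 3·g(n-1) - (-3)·g(n-2) = 0 holds for the shown terms, and no order-1 relation g(n) = α·g(n-1) + β fits.
Check at n=3: 3·-9 + (-3)·1 = -30. ✓

g(n) = 3g(n-1) - 3g(n-2), g(0) = 4, g(1) = 1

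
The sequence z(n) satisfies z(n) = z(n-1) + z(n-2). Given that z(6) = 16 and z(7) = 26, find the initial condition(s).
Work backwards using z(k) = z(k+2) - z(k+1):
z(5) = z(7) - z(6) = 26 - 16 = 10
z(4) = z(6) - z(5) = 16 - 10 = 6
z(3) = z(5) - z(4) = 10 - 6 = 4
z(2) = z(4) - z(3) = 6 - 4 = 2
z(1) = z(3) - z(2) = 4 - 2 = 2
z(0) = z(2) - z(1) = 2 - 2 = 0

z(0) = 0, z(1) = 2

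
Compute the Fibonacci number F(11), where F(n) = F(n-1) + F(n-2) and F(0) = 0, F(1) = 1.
Computing the sequence terms:
0, 1, 1, 2, 3, 5, 8, 13, 21, 34, 55, 89

89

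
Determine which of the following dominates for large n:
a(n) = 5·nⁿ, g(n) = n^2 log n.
Comparing growth rates:
Growth-rate hierarchy: log n ≺ any polynomial ≺ any exponential cⁿ (c>1) ≺ n! ≺ nⁿ.
super-exponential nⁿ dominates polynomial degree 2 (with log factor) asymptotically.

a(n) grows faster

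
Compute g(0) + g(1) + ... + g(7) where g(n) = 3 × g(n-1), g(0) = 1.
Computing the sequence terms: 1, 3, 9, 27, 81, 243, 729, 2187
Adding these values together:

3280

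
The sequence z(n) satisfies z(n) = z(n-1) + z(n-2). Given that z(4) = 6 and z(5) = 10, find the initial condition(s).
Work backwards using z(k) = z(k+2) - z(k+1):
z(3) = z(5) - z(4) = 10 - 6 = 4
z(2) = z(4) - z(3) = 6 - 4 = 2
z(1) = z(3) - z(2) = 4 - 2 = 2
z(0) = z(2) - z(1) = 2 - 2 = 0

z(0) = 0, z(1) = 2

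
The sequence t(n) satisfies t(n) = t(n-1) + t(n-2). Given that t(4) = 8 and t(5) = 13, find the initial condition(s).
Work backwards using t(k) = t(k+2) - t(k+1):
t(3) = t(5) - t(4) = 13 - 8 = 5
t(2) = t(4) - t(3) = 8 - 5 = 3
t(1) = t(3) - t(2) = 5 - 3 = 2
t(0) = t(2) - t(1) = 3 - 2 = 1

t(0) = 1, t(1) = 2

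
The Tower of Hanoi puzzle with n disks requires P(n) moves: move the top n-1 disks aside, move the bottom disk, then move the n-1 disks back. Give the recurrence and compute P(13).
Moving n disks = move the top n-1 disks aside (P(n-1) moves) + move the largest disk (1 move) + move the n-1 disks back on top (P(n-1) moves), so P(n) = 2P(n-1) + 1, with P(1) = 1 (a single disk takes one move).
First terms: 1, 3, 7, 15, 31, 63, … — each is one less than a power of 2. Indeed P(n) + 1 = 2(P(n-1) + 1) with P(1) + 1 = 2, so P(n) + 1 = 2ⁿ and P(n) = 2ⁿ - 1.
Hence P(13) = 2^13 - 1 = 8192 - 1 = 8191.

P(n) = 2P(n-1) + 1, P(1) = 1; P(13) = 8191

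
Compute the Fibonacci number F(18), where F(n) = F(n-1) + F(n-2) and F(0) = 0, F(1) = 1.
Computing the sequence terms:
0, 1, 1, 2, 3, 5, 8, 13, 21, 34, 55, 89, 144, 233, 377, 610, 987, 1597, 2584

2584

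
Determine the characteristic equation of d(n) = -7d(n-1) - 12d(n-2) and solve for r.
Substitute d(n) = rⁿ and divide through by rⁿ⁻²: r² + 7r + 12 = 0
Factor: (r + 3)(r + 4) = 0, so r = -3, -4.
General solution: d(n) = A·(-3)ⁿ + B·(-4)ⁿ

Characteristic: r² + 7r + 12 = 0, Roots: r = -3, -4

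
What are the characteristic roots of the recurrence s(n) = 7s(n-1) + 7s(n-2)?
Substitute s(n) = rⁿ and divide through by rⁿ⁻²: r² - 7r - 7 = 0
Discriminant: 7² + 4·7 = 77, not a perfect square, so by the quadratic formula r = (7 ± √77)/2.
General solution: s(n) = A·r₁ⁿ + B·r₂ⁿ where r₁,r₂ = (7 ± √77)/2

Characteristic: r² - 7r - 7 = 0, Roots: r = (7 ± √77)/2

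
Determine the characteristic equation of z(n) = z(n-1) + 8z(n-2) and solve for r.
Substitute z(n) = rⁿ and divide through by rⁿ⁻²: r² - r - 8 = 0
Discriminant: 1² + 4·8 = 33, not a perfect square, so by the quadratic formula r = (1 ± √33)/2.
General solution: z(n) = A·r₁ⁿ + B·r₂ⁿ where r₁,r₂ = (1 ± √33)/2

Characteristic: r² - r - 8 = 0, Roots: r = (1 ± √33)/2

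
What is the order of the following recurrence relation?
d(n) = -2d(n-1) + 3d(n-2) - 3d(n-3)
The order is the largest lag k for which d(n-k) appears. Here the deepest term is d(n-3), so the order is 3.

Order 3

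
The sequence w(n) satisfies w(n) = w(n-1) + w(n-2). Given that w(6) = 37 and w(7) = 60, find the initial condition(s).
Work backwards using w(k) = w(k+2) - w(k+1):
w(5) = w(7) - w(6) = 60 - 37 = 23
w(4) = w(6) - w(5) = 37 - 23 = 14
w(3) = w(5) - w(4) = 23 - 14 = 9
w(2) = w(4) - w(3) = 14 - 9 = 5
w(1) = w(3) - w(2) = 9 - 5 = 4
w(0) = w(2) - w(1) = 5 - 4 = 1

w(0) = 1, w(1) = 4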